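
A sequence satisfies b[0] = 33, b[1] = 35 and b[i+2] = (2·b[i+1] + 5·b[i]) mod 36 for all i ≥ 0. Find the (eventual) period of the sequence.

12

Computing terms: b[0] = 33,  b[1] = 35,  b[2] = 19,  b[3] = 33,  b[4] = 17,  b[5] = 19,  b[6] = 15,  b[7] = 17,  b[8] = 1,  b[9] = 15,  b[10] = 35,  b[11] = 1,  b[12] = 33,  b[13] = 35.
The sequence repeats with period 12.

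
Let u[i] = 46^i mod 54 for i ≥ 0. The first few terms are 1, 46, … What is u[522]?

u[0] = 1, u[1] = 46, u[2] = 10, u[3] = 28, u[4] = 46.
Since u[4] = u[1] = 46, the sequence is eventually periodic: after a pre-period of length 1 it cycles with period 3.
For i ≥ 1, u[i] depends only on (i - 1) mod 3. (522 - 1) mod 3 = 2, so u[522] = u[3] = 28.

28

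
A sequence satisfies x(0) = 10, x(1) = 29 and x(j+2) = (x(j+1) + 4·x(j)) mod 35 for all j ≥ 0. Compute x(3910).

21

Listing terms: x(0) = 10,  x(1) = 29,  x(2) = 34,  x(3) = 10,  x(4) = 6,  x(5) = 11,  x(6) = 0,  x(7) = 9,  x(8) = 9,  x(9) = 10,  x(10) = 11,  x(11) = 16,  x(12) = 25,  x(13) = 19,  x(14) = 14,  x(15) = 20,  x(16) = 6,  x(17) = 16,  x(18) = 5,  x(19) = 34,  x(20) = 19,  x(21) = 15,  x(22) = 21,  x(23) = 11,  x(24) = 25,  x(25) = 34,  x(26) = 29,  x(27) = 25,  x(28) = 1,  x(29) = 31,  x(30) = 0,  x(31) = 19,  x(32) = 19,  x(33) = 25,  x(34) = 31,  x(35) = 26,  x(36) = 10,  x(37) = 9,  x(38) = 14,  x(39) = 15,  x(40) = 1,  x(41) = 26,  x(42) = 30,  x(43) = 29,  x(44) = 9,  x(45) = 20,  x(46) = 21,  x(47) = 31,  x(48) = 10,  x(49) = 29.
The sequence repeats with period 48.
(3910 - 0) mod 48 = 22, so x(3910) = x(22) = 21.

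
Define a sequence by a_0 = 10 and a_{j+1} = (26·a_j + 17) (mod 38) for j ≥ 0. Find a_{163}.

11

Computing terms: a_0 = 10; a_1 = 11; a_2 = 37; a_3 = 29; a_4 = 11.
Since a_4 = a_1 = 11, the sequence is eventually periodic: after a pre-period of length 1 it cycles with period 3.
For j ≥ 1, a_j depends only on (j - 1) mod 3. (163 - 1) mod 3 = 0, so a_{163} = a_1 = 11.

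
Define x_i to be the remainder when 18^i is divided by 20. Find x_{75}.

Computing terms: x_0 = 1, x_1 = 18, x_2 = 4, x_3 = 12, x_4 = 16, x_5 = 8, x_6 = 4.
Since x_6 = x_2 = 4, the sequence is eventually periodic: after a pre-period of length 2 it cycles with period 4.
For i ≥ 2, x_i depends only on (i - 2) mod 4. (75 - 2) mod 4 = 1, so x_{75} = x_3 = 12.

12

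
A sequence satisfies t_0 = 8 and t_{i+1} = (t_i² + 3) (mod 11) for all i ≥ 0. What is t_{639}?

Listing terms: t_0 = 8, t_1 = 1, t_2 = 4, t_3 = 8.
The sequence repeats with period 3.
So t_{639} = t_{0 + ((639-0) mod 3)} = t_0 = 8.

8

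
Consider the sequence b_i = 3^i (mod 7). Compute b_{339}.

Listing terms: b_0 = 1, b_1 = 3, b_2 = 2, b_3 = 6, b_4 = 4, b_5 = 5, b_6 = 1.
Since b_6 = b_0 = 1, the sequence is periodic with period 6.
(339 - 0) mod 6 = 3, so b_{339} = b_3 = 6.

6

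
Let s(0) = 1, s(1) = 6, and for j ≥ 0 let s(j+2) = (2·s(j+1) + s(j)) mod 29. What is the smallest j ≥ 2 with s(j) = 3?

3

Listing terms: s(0) = 1, s(1) = 6, s(2) = 13, s(3) = 3, s(4) = 19, s(5) = 12, s(6) = 14, s(7) = 11, s(8) = 7, s(9) = 25, s(10) = 28, s(11) = 23, s(12) = 16, s(13) = 26, s(14) = 10, s(15) = 17, s(16) = 15, s(17) = 18, s(18) = 22, s(19) = 4, s(20) = 1, s(21) = 6.
The sequence repeats with period 20.
The value 3 first appears (with j ≥ 2) at s(3).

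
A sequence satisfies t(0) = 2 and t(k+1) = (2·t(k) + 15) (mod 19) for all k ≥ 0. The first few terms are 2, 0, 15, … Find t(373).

Listing terms: t(0) = 2,  t(1) = 0,  t(2) = 15,  t(3) = 7,  t(4) = 10,  t(5) = 16,  t(6) = 9,  t(7) = 14,  t(8) = 5,  t(9) = 6,  t(10) = 8,  t(11) = 12,  t(12) = 1,  t(13) = 17,  t(14) = 11,  t(15) = 18,  t(16) = 13,  t(17) = 3,  t(18) = 2.
Since t(18) = t(0) = 2, the sequence is periodic with period 18.
So t(373) = t(0 + ((373-0) mod 18)) = t(13) = 17.

17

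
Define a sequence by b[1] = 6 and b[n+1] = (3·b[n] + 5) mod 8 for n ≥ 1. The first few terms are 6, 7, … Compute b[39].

2

We have b[1] = 6; b[2] = 7; b[3] = 2; b[4] = 3; b[5] = 6.
Since b[5] = b[1] = 6, the sequence is periodic with period 4.
(39 - 1) mod 4 = 2, so b[39] = b[3] = 2.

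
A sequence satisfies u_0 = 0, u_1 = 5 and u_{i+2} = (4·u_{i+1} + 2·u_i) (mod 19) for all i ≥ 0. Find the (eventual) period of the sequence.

We have u_0 = 0, u_1 = 5, u_2 = 1, u_3 = 14, u_4 = 1, u_5 = 13, u_6 = 16, u_7 = 14, u_8 = 12, u_9 = 0, u_{10} = 5.
Since (u_9, u_{10}) = (u_0, u_1) = (0, 5) (two consecutive terms determine the rest), the sequence is periodic with period 9.

9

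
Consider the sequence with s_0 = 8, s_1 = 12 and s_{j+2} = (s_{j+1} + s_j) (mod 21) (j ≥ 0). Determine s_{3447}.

10

s_0 = 8; s_1 = 12; s_2 = 20; s_3 = 11; s_4 = 10; s_5 = 0; s_6 = 10; s_7 = 10; s_8 = 20; s_9 = 9; s_{10} = 8; s_{11} = 17; s_{12} = 4; s_{13} = 0; s_{14} = 4; s_{15} = 4; s_{16} = 8; s_{17} = 12.
Since (s_{16}, s_{17}) = (s_0, s_1) = (8, 12) (two consecutive terms determine the rest), the sequence is periodic with period 16.
(3447 - 0) mod 16 = 7, so s_{3447} = s_7 = 10.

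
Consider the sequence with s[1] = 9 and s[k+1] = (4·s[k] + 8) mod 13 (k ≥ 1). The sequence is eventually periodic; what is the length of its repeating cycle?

Computing terms: s[1] = 9; s[2] = 5; s[3] = 2; s[4] = 3; s[5] = 7; s[6] = 10; s[7] = 9.
The sequence repeats with period 6.

6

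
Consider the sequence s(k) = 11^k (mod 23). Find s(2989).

s(0) = 1,  s(1) = 11,  s(2) = 6,  s(3) = 20,  s(4) = 13,  s(5) = 5,  s(6) = 9,  s(7) = 7,  s(8) = 8,  s(9) = 19,  s(10) = 2,  s(11) = 22,  s(12) = 12,  s(13) = 17,  s(14) = 3,  s(15) = 10,  s(16) = 18,  s(17) = 14,  s(18) = 16,  s(19) = 15,  s(20) = 4,  s(21) = 21,  s(22) = 1.
Since s(22) = s(0) = 1, the sequence is periodic with period 22.
(2989 - 0) mod 22 = 19, so s(2989) = s(19) = 15.

15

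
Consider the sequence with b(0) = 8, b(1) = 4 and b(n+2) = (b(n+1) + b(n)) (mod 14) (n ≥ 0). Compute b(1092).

0

Computing terms: b(0) = 8; b(1) = 4; b(2) = 12; b(3) = 2; b(4) = 0; b(5) = 2; b(6) = 2; b(7) = 4; b(8) = 6; b(9) = 10; b(10) = 2; b(11) = 12; b(12) = 0; b(13) = 12; b(14) = 12; b(15) = 10; b(16) = 8; b(17) = 4.
Since (b(16), b(17)) = (b(0), b(1)) = (8, 4) (two consecutive terms determine the rest), the sequence is periodic with period 16.
(1092 - 0) mod 16 = 4, so b(1092) = b(4) = 0.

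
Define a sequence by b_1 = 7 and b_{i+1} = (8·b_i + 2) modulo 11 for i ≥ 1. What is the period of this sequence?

We have b_1 = 7; b_2 = 3; b_3 = 4; b_4 = 1; b_5 = 10; b_6 = 5; b_7 = 9; b_8 = 8; b_9 = 0; b_{10} = 2; b_{11} = 7.
Since b_{11} = b_1 = 7, the sequence is periodic with period 10.

10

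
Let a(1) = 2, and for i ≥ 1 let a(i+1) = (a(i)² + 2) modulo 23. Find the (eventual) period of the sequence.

3

Listing terms: a(1) = 2, a(2) = 6, a(3) = 15, a(4) = 20, a(5) = 11, a(6) = 8, a(7) = 20.
Since a(7) = a(4) = 20, the sequence is eventually periodic: after a pre-period of length 3 it cycles with period 3.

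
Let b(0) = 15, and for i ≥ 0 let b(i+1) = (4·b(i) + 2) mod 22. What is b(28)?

12

Computing terms: b(0) = 15, b(1) = 18, b(2) = 8, b(3) = 12, b(4) = 6, b(5) = 4, b(6) = 18.
Since b(6) = b(1) = 18, the sequence is eventually periodic: after a pre-period of length 1 it cycles with period 5.
For i ≥ 1, b(i) depends only on (i - 1) mod 5. (28 - 1) mod 5 = 2, so b(28) = b(3) = 12.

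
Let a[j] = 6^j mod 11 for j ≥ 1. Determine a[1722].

Computing terms: a[1] = 6; a[2] = 3; a[3] = 7; a[4] = 9; a[5] = 10; a[6] = 5; a[7] = 8; a[8] = 4; a[9] = 2; a[10] = 1; a[11] = 6.
Since a[11] = a[1] = 6, the sequence is periodic with period 10.
(1722 - 1) mod 10 = 1, so a[1722] = a[2] = 3.

3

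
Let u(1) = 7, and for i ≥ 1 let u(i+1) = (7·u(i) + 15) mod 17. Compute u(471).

15

Listing terms: u(1) = 7,  u(2) = 13,  u(3) = 4,  u(4) = 9,  u(5) = 10,  u(6) = 0,  u(7) = 15,  u(8) = 1,  u(9) = 5,  u(10) = 16,  u(11) = 8,  u(12) = 3,  u(13) = 2,  u(14) = 12,  u(15) = 14,  u(16) = 11,  u(17) = 7.
The sequence repeats with period 16.
So u(471) = u(1 + ((471-1) mod 16)) = u(7) = 15.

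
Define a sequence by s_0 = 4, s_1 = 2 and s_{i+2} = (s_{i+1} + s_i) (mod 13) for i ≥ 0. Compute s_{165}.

Listing terms: s_0 = 4,  s_1 = 2,  s_2 = 6,  s_3 = 8,  s_4 = 1,  s_5 = 9,  s_6 = 10,  s_7 = 6,  s_8 = 3,  s_9 = 9,  s_{10} = 12,  s_{11} = 8,  s_{12} = 7,  s_{13} = 2,  s_{14} = 9,  s_{15} = 11,  s_{16} = 7,  s_{17} = 5,  s_{18} = 12,  s_{19} = 4,  s_{20} = 3,  s_{21} = 7,  s_{22} = 10,  s_{23} = 4,  s_{24} = 1,  s_{25} = 5,  s_{26} = 6,  s_{27} = 11,  s_{28} = 4,  s_{29} = 2.
The sequence repeats with period 28.
(165 - 0) mod 28 = 25, so s_{165} = s_{25} = 5.

5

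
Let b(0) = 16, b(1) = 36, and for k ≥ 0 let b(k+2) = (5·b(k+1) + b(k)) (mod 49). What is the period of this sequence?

We have b(0) = 16,  b(1) = 36,  b(2) = 0,  b(3) = 36,  b(4) = 33,  b(5) = 5,  b(6) = 9,  b(7) = 1,  b(8) = 14,  b(9) = 22,  b(10) = 26,  b(11) = 5,  b(12) = 2,  b(13) = 15,  b(14) = 28,  b(15) = 8,  b(16) = 19,  b(17) = 5,  b(18) = 44,  b(19) = 29,  b(20) = 42,  b(21) = 43,  b(22) = 12,  b(23) = 5,  b(24) = 37,  b(25) = 43,  b(26) = 7,  b(27) = 29,  b(28) = 5,  b(29) = 5,  b(30) = 30,  b(31) = 8,  b(32) = 21,  b(33) = 15,  b(34) = 47,  b(35) = 5,  b(36) = 23,  b(37) = 22,  b(38) = 35,  b(39) = 1,  b(40) = 40,  b(41) = 5,  b(42) = 16,  b(43) = 36.
The sequence repeats with period 42.

42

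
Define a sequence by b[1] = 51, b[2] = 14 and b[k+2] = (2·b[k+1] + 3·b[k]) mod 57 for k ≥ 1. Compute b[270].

We have b[1] = 51, b[2] = 14, b[3] = 10, b[4] = 5, b[5] = 40, b[6] = 38, b[7] = 25, b[8] = 50, b[9] = 4, b[10] = 44, b[11] = 43, b[12] = 47, b[13] = 52, b[14] = 17, b[15] = 19, b[16] = 32, b[17] = 7, b[18] = 53, b[19] = 13, b[20] = 14, b[21] = 10.
Since (b[20], b[21]) = (b[2], b[3]) = (14, 10) (two consecutive terms determine the rest), the sequence is eventually periodic: after a pre-period of length 1 it cycles with period 18.
For k ≥ 2, b[k] depends only on (k - 2) mod 18. (270 - 2) mod 18 = 16, so b[270] = b[18] = 53.

53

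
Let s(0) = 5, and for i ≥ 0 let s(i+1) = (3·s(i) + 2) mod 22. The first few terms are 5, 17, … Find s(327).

s(0) = 5,  s(1) = 17,  s(2) = 9,  s(3) = 7,  s(4) = 1,  s(5) = 5.
Since s(5) = s(0) = 5, the sequence is periodic with period 5.
(327 - 0) mod 5 = 2, so s(327) = s(2) = 9.

9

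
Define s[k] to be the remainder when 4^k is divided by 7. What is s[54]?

1

We have s[1] = 4; s[2] = 2; s[3] = 1; s[4] = 4.
Since s[4] = s[1] = 4, the sequence is periodic with period 3.
So s[54] = s[1 + ((54-1) mod 3)] = s[3] = 1.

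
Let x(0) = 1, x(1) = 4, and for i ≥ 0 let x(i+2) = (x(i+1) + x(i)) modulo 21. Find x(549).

Computing terms: x(0) = 1,  x(1) = 4,  x(2) = 5,  x(3) = 9,  x(4) = 14,  x(5) = 2,  x(6) = 16,  x(7) = 18,  x(8) = 13,  x(9) = 10,  x(10) = 2,  x(11) = 12,  x(12) = 14,  x(13) = 5,  x(14) = 19,  x(15) = 3,  x(16) = 1,  x(17) = 4.
The sequence repeats with period 16.
(549 - 0) mod 16 = 5, so x(549) = x(5) = 2.

2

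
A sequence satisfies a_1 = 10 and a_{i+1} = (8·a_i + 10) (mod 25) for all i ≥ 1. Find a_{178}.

a_1 = 10; a_2 = 15; a_3 = 5; a_4 = 0; a_5 = 10.
Since a_5 = a_1 = 10, the sequence is periodic with period 4.
So a_{178} = a_{1 + ((178-1) mod 4)} = a_2 = 15.

15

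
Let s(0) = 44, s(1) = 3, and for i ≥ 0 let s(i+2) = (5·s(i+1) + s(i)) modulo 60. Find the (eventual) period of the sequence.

s(0) = 44; s(1) = 3; s(2) = 59; s(3) = 58; s(4) = 49; s(5) = 3; s(6) = 4; s(7) = 23; s(8) = 59; s(9) = 18; s(10) = 29; s(11) = 43; s(12) = 4; s(13) = 3; s(14) = 19; s(15) = 38; s(16) = 29; s(17) = 3; s(18) = 44; s(19) = 43; s(20) = 19; s(21) = 18; s(22) = 49; s(23) = 23; s(24) = 44; s(25) = 3.
The sequence repeats with period 24.

24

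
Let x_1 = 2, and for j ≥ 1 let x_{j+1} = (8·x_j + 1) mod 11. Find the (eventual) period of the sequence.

x_1 = 2,  x_2 = 6,  x_3 = 5,  x_4 = 8,  x_5 = 10,  x_6 = 4,  x_7 = 0,  x_8 = 1,  x_9 = 9,  x_{10} = 7,  x_{11} = 2.
Since x_{11} = x_1 = 2, the sequence is periodic with period 10.

10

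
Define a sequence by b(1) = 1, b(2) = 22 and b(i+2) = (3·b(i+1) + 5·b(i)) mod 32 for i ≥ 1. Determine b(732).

b(1) = 1, b(2) = 22, b(3) = 7, b(4) = 3, b(5) = 12, b(6) = 19, b(7) = 21, b(8) = 30, b(9) = 3, b(10) = 31, b(11) = 12, b(12) = 31, b(13) = 25, b(14) = 6, b(15) = 15, b(16) = 11, b(17) = 12, b(18) = 27, b(19) = 13, b(20) = 14, b(21) = 11, b(22) = 7, b(23) = 12, b(24) = 7, b(25) = 17, b(26) = 22, b(27) = 23, b(28) = 19, b(29) = 12, b(30) = 3, b(31) = 5, b(32) = 30, b(33) = 19, b(34) = 15, b(35) = 12, b(36) = 15, b(37) = 9, b(38) = 6, b(39) = 31, b(40) = 27, b(41) = 12, b(42) = 11, b(43) = 29, b(44) = 14, b(45) = 27, b(46) = 23, b(47) = 12, b(48) = 23, b(49) = 1, b(50) = 22.
Since (b(49), b(50)) = (b(1), b(2)) = (1, 22) (two consecutive terms determine the rest), the sequence is periodic with period 48.
(732 - 1) mod 48 = 11, so b(732) = b(12) = 31.

31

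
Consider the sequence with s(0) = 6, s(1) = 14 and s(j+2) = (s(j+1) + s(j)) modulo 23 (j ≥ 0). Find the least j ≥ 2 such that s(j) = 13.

17

s(0) = 6, s(1) = 14, s(2) = 20, s(3) = 11, s(4) = 8, s(5) = 19, s(6) = 4, s(7) = 0, s(8) = 4, s(9) = 4, s(10) = 8, s(11) = 12, s(12) = 20, s(13) = 9, s(14) = 6, s(15) = 15, s(16) = 21, s(17) = 13, s(18) = 11, s(19) = 1, s(20) = 12, s(21) = 13, s(22) = 2, s(23) = 15, s(24) = 17, s(25) = 9, s(26) = 3, s(27) = 12, s(28) = 15, s(29) = 4, s(30) = 19, s(31) = 0, s(32) = 19, s(33) = 19, s(34) = 15, s(35) = 11, s(36) = 3, s(37) = 14, s(38) = 17, s(39) = 8, s(40) = 2, s(41) = 10, s(42) = 12, s(43) = 22, s(44) = 11, s(45) = 10, s(46) = 21, s(47) = 8, s(48) = 6, s(49) = 14.
The sequence repeats with period 48.
The value 13 first appears (with j ≥ 2) at s(17).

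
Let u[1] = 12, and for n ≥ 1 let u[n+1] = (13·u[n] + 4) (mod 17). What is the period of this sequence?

We have u[1] = 12,  u[2] = 7,  u[3] = 10,  u[4] = 15,  u[5] = 12.
Since u[5] = u[1] = 12, the sequence is periodic with period 4.

4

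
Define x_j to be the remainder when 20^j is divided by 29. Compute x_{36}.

Computing terms: x_1 = 20, x_2 = 23, x_3 = 25, x_4 = 7, x_5 = 24, x_6 = 16, x_7 = 1, x_8 = 20.
The sequence repeats with period 7.
So x_{36} = x_{1 + ((36-1) mod 7)} = x_1 = 20.

20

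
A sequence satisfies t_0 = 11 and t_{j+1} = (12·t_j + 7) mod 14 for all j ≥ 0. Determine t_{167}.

5

t_0 = 11, t_1 = 13, t_2 = 9, t_3 = 3, t_4 = 1, t_5 = 5, t_6 = 11.
The sequence repeats with period 6.
So t_{167} = t_{0 + ((167-0) mod 6)} = t_5 = 5.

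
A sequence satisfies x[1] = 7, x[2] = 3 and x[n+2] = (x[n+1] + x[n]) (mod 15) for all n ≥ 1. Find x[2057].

1

Computing terms: x[1] = 7, x[2] = 3, x[3] = 10, x[4] = 13, x[5] = 8, x[6] = 6, x[7] = 14, x[8] = 5, x[9] = 4, x[10] = 9, x[11] = 13, x[12] = 7, x[13] = 5, x[14] = 12, x[15] = 2, x[16] = 14, x[17] = 1, x[18] = 0, x[19] = 1, x[20] = 1, x[21] = 2, x[22] = 3, x[23] = 5, x[24] = 8, x[25] = 13, x[26] = 6, x[27] = 4, x[28] = 10, x[29] = 14, x[30] = 9, x[31] = 8, x[32] = 2, x[33] = 10, x[34] = 12, x[35] = 7, x[36] = 4, x[37] = 11, x[38] = 0, x[39] = 11, x[40] = 11, x[41] = 7, x[42] = 3.
The sequence repeats with period 40.
(2057 - 1) mod 40 = 16, so x[2057] = x[17] = 1.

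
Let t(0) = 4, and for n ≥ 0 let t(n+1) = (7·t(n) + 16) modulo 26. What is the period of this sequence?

12

We have t(0) = 4; t(1) = 18; t(2) = 12; t(3) = 22; t(4) = 14; t(5) = 10; t(6) = 8; t(7) = 20; t(8) = 0; t(9) = 16; t(10) = 24; t(11) = 2; t(12) = 4.
Since t(12) = t(0) = 4, the sequence is periodic with period 12.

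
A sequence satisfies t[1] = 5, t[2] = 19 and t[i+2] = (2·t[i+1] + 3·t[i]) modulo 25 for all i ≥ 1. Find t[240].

t[1] = 5; t[2] = 19; t[3] = 3; t[4] = 13; t[5] = 10; t[6] = 9; t[7] = 23; t[8] = 23; t[9] = 15; t[10] = 24; t[11] = 18; t[12] = 8; t[13] = 20; t[14] = 14; t[15] = 13; t[16] = 18; t[17] = 0; t[18] = 4; t[19] = 8; t[20] = 3; t[21] = 5; t[22] = 19.
The sequence repeats with period 20.
(240 - 1) mod 20 = 19, so t[240] = t[20] = 3.

3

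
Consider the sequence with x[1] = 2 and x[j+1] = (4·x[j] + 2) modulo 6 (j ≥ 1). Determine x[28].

We have x[1] = 2; x[2] = 4; x[3] = 0; x[4] = 2.
The sequence repeats with period 3.
So x[28] = x[1 + ((28-1) mod 3)] = x[1] = 2.

2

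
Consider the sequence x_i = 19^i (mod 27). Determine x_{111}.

1

x_1 = 19,  x_2 = 10,  x_3 = 1,  x_4 = 19.
Since x_4 = x_1 = 19, the sequence is periodic with period 3.
So x_{111} = x_{1 + ((111-1) mod 3)} = x_3 = 1.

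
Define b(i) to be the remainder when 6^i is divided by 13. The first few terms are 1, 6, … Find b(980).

3

Computing terms: b(0) = 1,  b(1) = 6,  b(2) = 10,  b(3) = 8,  b(4) = 9,  b(5) = 2,  b(6) = 12,  b(7) = 7,  b(8) = 3,  b(9) = 5,  b(10) = 4,  b(11) = 11,  b(12) = 1.
Since b(12) = b(0) = 1, the sequence is periodic with period 12.
So b(980) = b(0 + ((980-0) mod 12)) = b(8) = 3.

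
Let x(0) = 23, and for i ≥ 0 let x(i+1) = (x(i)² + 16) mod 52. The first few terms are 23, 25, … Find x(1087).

We have x(0) = 23; x(1) = 25; x(2) = 17; x(3) = 45; x(4) = 13; x(5) = 29; x(6) = 25.
Since x(6) = x(1) = 25, the sequence is eventually periodic: after a pre-period of length 1 it cycles with period 5.
For i ≥ 1, x(i) depends only on (i - 1) mod 5. (1087 - 1) mod 5 = 1, so x(1087) = x(2) = 17.

17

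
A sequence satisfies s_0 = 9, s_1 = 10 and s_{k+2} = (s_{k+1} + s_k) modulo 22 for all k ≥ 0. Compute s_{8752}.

We have s_0 = 9,  s_1 = 10,  s_2 = 19,  s_3 = 7,  s_4 = 4,  s_5 = 11,  s_6 = 15,  s_7 = 4,  s_8 = 19,  s_9 = 1,  s_{10} = 20,  s_{11} = 21,  s_{12} = 19,  s_{13} = 18,  s_{14} = 15,  s_{15} = 11,  s_{16} = 4,  s_{17} = 15,  s_{18} = 19,  s_{19} = 12,  s_{20} = 9,  s_{21} = 21,  s_{22} = 8,  s_{23} = 7,  s_{24} = 15,  s_{25} = 0,  s_{26} = 15,  s_{27} = 15,  s_{28} = 8,  s_{29} = 1,  s_{30} = 9,  s_{31} = 10.
The sequence repeats with period 30.
So s_{8752} = s_{0 + ((8752-0) mod 30)} = s_{22} = 8.

8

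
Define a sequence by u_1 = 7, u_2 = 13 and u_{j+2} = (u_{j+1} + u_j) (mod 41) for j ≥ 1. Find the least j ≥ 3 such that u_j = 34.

We have u_1 = 7; u_2 = 13; u_3 = 20; u_4 = 33; u_5 = 12; u_6 = 4; u_7 = 16; u_8 = 20; u_9 = 36; u_{10} = 15; u_{11} = 10; u_{12} = 25; u_{13} = 35; u_{14} = 19; u_{15} = 13; u_{16} = 32; u_{17} = 4; u_{18} = 36; u_{19} = 40; u_{20} = 35; u_{21} = 34; u_{22} = 28; u_{23} = 21; u_{24} = 8; u_{25} = 29; u_{26} = 37; u_{27} = 25; u_{28} = 21; u_{29} = 5; u_{30} = 26; u_{31} = 31; u_{32} = 16; u_{33} = 6; u_{34} = 22; u_{35} = 28; u_{36} = 9; u_{37} = 37; u_{38} = 5; u_{39} = 1; u_{40} = 6; u_{41} = 7; u_{42} = 13.
Since (u_{41}, u_{42}) = (u_1, u_2) = (7, 13) (two consecutive terms determine the rest), the sequence is periodic with period 40.
The value 34 first appears (with j ≥ 3) at u_{21}.

21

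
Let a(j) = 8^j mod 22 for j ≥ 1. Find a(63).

a(1) = 8; a(2) = 20; a(3) = 6; a(4) = 4; a(5) = 10; a(6) = 14; a(7) = 2; a(8) = 16; a(9) = 18; a(10) = 12; a(11) = 8.
The sequence repeats with period 10.
So a(63) = a(1 + ((63-1) mod 10)) = a(3) = 6.

6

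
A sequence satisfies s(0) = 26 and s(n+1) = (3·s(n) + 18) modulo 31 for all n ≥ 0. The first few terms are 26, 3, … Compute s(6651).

Listing terms: s(0) = 26,  s(1) = 3,  s(2) = 27,  s(3) = 6,  s(4) = 5,  s(5) = 2,  s(6) = 24,  s(7) = 28,  s(8) = 9,  s(9) = 14,  s(10) = 29,  s(11) = 12,  s(12) = 23,  s(13) = 25,  s(14) = 0,  s(15) = 18,  s(16) = 10,  s(17) = 17,  s(18) = 7,  s(19) = 8,  s(20) = 11,  s(21) = 20,  s(22) = 16,  s(23) = 4,  s(24) = 30,  s(25) = 15,  s(26) = 1,  s(27) = 21,  s(28) = 19,  s(29) = 13,  s(30) = 26.
Since s(30) = s(0) = 26, the sequence is periodic with period 30.
So s(6651) = s(0 + ((6651-0) mod 30)) = s(21) = 20.

20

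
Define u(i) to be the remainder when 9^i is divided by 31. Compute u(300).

1

u(1) = 9, u(2) = 19, u(3) = 16, u(4) = 20, u(5) = 25, u(6) = 8, u(7) = 10, u(8) = 28, u(9) = 4, u(10) = 5, u(11) = 14, u(12) = 2, u(13) = 18, u(14) = 7, u(15) = 1, u(16) = 9.
The sequence repeats with period 15.
So u(300) = u(1 + ((300-1) mod 15)) = u(15) = 1.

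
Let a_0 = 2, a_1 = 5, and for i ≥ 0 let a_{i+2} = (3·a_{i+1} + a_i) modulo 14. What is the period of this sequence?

a_0 = 2,  a_1 = 5,  a_2 = 3,  a_3 = 0,  a_4 = 3,  a_5 = 9,  a_6 = 2,  a_7 = 1,  a_8 = 5,  a_9 = 2,  a_{10} = 11,  a_{11} = 7,  a_{12} = 4,  a_{13} = 5,  a_{14} = 5,  a_{15} = 6,  a_{16} = 9,  a_{17} = 5,  a_{18} = 10,  a_{19} = 7,  a_{20} = 3,  a_{21} = 2,  a_{22} = 9,  a_{23} = 1,  a_{24} = 12,  a_{25} = 9,  a_{26} = 11,  a_{27} = 0,  a_{28} = 11,  a_{29} = 5,  a_{30} = 12,  a_{31} = 13,  a_{32} = 9,  a_{33} = 12,  a_{34} = 3,  a_{35} = 7,  a_{36} = 10,  a_{37} = 9,  a_{38} = 9,  a_{39} = 8,  a_{40} = 5,  a_{41} = 9,  a_{42} = 4,  a_{43} = 7,  a_{44} = 11,  a_{45} = 12,  a_{46} = 5,  a_{47} = 13,  a_{48} = 2,  a_{49} = 5.
The sequence repeats with period 48.

48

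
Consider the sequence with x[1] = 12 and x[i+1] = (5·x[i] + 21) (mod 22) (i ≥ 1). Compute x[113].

Computing terms: x[1] = 12, x[2] = 15, x[3] = 8, x[4] = 17, x[5] = 18, x[6] = 1, x[7] = 4, x[8] = 19, x[9] = 6, x[10] = 7, x[11] = 12.
The sequence repeats with period 10.
(113 - 1) mod 10 = 2, so x[113] = x[3] = 8.

8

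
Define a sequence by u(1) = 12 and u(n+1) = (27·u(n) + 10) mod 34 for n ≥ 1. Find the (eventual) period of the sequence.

16

Listing terms: u(1) = 12; u(2) = 28; u(3) = 18; u(4) = 20; u(5) = 6; u(6) = 2; u(7) = 30; u(8) = 4; u(9) = 16; u(10) = 0; u(11) = 10; u(12) = 8; u(13) = 22; u(14) = 26; u(15) = 32; u(16) = 24; u(17) = 12.
Since u(17) = u(1) = 12, the sequence is periodic with period 16.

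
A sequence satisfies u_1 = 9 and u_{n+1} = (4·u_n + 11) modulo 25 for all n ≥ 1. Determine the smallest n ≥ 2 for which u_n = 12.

10

u_1 = 9, u_2 = 22, u_3 = 24, u_4 = 7, u_5 = 14, u_6 = 17, u_7 = 4, u_8 = 2, u_9 = 19, u_{10} = 12, u_{11} = 9.
The sequence repeats with period 10.
The value 12 first appears (with n ≥ 2) at u_{10}.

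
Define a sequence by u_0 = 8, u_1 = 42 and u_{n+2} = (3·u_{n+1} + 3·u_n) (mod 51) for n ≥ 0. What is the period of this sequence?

16

Computing terms: u_0 = 8, u_1 = 42, u_2 = 48, u_3 = 15, u_4 = 36, u_5 = 0, u_6 = 6, u_7 = 18, u_8 = 21, u_9 = 15, u_{10} = 6, u_{11} = 12, u_{12} = 3, u_{13} = 45, u_{14} = 42, u_{15} = 6, u_{16} = 42, u_{17} = 42, u_{18} = 48.
Since (u_{17}, u_{18}) = (u_1, u_2) = (42, 48) (two consecutive terms determine the rest), the sequence is eventually periodic: after a pre-period of length 1 it cycles with period 16.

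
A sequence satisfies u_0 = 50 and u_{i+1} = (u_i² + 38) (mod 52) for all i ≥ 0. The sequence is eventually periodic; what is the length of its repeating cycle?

3

We have u_0 = 50; u_1 = 42; u_2 = 34; u_3 = 50.
The sequence repeats with period 3.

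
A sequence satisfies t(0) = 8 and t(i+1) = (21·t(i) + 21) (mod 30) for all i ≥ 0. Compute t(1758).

Computing terms: t(0) = 8,  t(1) = 9,  t(2) = 0,  t(3) = 21,  t(4) = 12,  t(5) = 3,  t(6) = 24,  t(7) = 15,  t(8) = 6,  t(9) = 27,  t(10) = 18,  t(11) = 9.
Since t(11) = t(1) = 9, the sequence is eventually periodic: after a pre-period of length 1 it cycles with period 10.
For i ≥ 1, t(i) depends only on (i - 1) mod 10. (1758 - 1) mod 10 = 7, so t(1758) = t(8) = 6.

6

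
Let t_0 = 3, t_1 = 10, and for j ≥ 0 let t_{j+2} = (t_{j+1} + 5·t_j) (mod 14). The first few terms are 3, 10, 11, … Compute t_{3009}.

We have t_0 = 3,  t_1 = 10,  t_2 = 11,  t_3 = 5,  t_4 = 4,  t_5 = 1,  t_6 = 7,  t_7 = 12,  t_8 = 5,  t_9 = 9,  t_{10} = 6,  t_{11} = 9,  t_{12} = 11,  t_{13} = 0,  t_{14} = 13,  t_{15} = 13,  t_{16} = 8,  t_{17} = 3,  t_{18} = 1,  t_{19} = 2,  t_{20} = 7,  t_{21} = 3,  t_{22} = 10.
The sequence repeats with period 21.
So t_{3009} = t_{0 + ((3009-0) mod 21)} = t_6 = 7.

7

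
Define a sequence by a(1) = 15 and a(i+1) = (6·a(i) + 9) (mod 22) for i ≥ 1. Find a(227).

3

We have a(1) = 15,  a(2) = 11,  a(3) = 9,  a(4) = 19,  a(5) = 13,  a(6) = 21,  a(7) = 3,  a(8) = 5,  a(9) = 17,  a(10) = 1,  a(11) = 15.
The sequence repeats with period 10.
(227 - 1) mod 10 = 6, so a(227) = a(7) = 3.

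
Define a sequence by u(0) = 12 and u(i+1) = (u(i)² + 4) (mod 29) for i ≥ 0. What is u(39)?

4

We have u(0) = 12; u(1) = 3; u(2) = 13; u(3) = 28; u(4) = 5; u(5) = 0; u(6) = 4; u(7) = 20; u(8) = 27; u(9) = 8; u(10) = 10; u(11) = 17; u(12) = 3.
Since u(12) = u(1) = 3, the sequence is eventually periodic: after a pre-period of length 1 it cycles with period 11.
For i ≥ 1, u(i) depends only on (i - 1) mod 11. (39 - 1) mod 11 = 5, so u(39) = u(6) = 4.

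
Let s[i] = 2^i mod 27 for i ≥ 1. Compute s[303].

17

We have s[1] = 2, s[2] = 4, s[3] = 8, s[4] = 16, s[5] = 5, s[6] = 10, s[7] = 20, s[8] = 13, s[9] = 26, s[10] = 25, s[11] = 23, s[12] = 19, s[13] = 11, s[14] = 22, s[15] = 17, s[16] = 7, s[17] = 14, s[18] = 1, s[19] = 2.
Since s[19] = s[1] = 2, the sequence is periodic with period 18.
So s[303] = s[1 + ((303-1) mod 18)] = s[15] = 17.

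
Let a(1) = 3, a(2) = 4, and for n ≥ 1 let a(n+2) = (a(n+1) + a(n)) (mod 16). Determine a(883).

a(1) = 3,  a(2) = 4,  a(3) = 7,  a(4) = 11,  a(5) = 2,  a(6) = 13,  a(7) = 15,  a(8) = 12,  a(9) = 11,  a(10) = 7,  a(11) = 2,  a(12) = 9,  a(13) = 11,  a(14) = 4,  a(15) = 15,  a(16) = 3,  a(17) = 2,  a(18) = 5,  a(19) = 7,  a(20) = 12,  a(21) = 3,  a(22) = 15,  a(23) = 2,  a(24) = 1,  a(25) = 3,  a(26) = 4.
The sequence repeats with period 24.
So a(883) = a(1 + ((883-1) mod 24)) = a(19) = 7.

7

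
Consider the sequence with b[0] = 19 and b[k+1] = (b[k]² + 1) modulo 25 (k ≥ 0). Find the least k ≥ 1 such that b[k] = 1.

We have b[0] = 19; b[1] = 12; b[2] = 20; b[3] = 1; b[4] = 2; b[5] = 5; b[6] = 1.
Since b[6] = b[3] = 1, the sequence is eventually periodic: after a pre-period of length 3 it cycles with period 3.
The value 1 first appears (with k ≥ 1) at b[3].

3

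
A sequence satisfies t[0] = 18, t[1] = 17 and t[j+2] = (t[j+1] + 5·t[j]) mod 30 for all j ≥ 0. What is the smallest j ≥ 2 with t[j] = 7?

4

Computing terms: t[0] = 18; t[1] = 17; t[2] = 17; t[3] = 12; t[4] = 7; t[5] = 7; t[6] = 12; t[7] = 17; t[8] = 17.
Since (t[7], t[8]) = (t[1], t[2]) = (17, 17) (two consecutive terms determine the rest), the sequence is eventually periodic: after a pre-period of length 1 it cycles with period 6.
The value 7 first appears (with j ≥ 2) at t[4].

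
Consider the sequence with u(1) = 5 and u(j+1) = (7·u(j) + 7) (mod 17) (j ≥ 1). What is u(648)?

Listing terms: u(1) = 5, u(2) = 8, u(3) = 12, u(4) = 6, u(5) = 15, u(6) = 10, u(7) = 9, u(8) = 2, u(9) = 4, u(10) = 1, u(11) = 14, u(12) = 3, u(13) = 11, u(14) = 16, u(15) = 0, u(16) = 7, u(17) = 5.
The sequence repeats with period 16.
So u(648) = u(1 + ((648-1) mod 16)) = u(8) = 2.

2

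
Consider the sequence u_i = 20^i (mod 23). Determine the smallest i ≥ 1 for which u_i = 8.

10

u_0 = 1, u_1 = 20, u_2 = 9, u_3 = 19, u_4 = 12, u_5 = 10, u_6 = 16, u_7 = 21, u_8 = 6, u_9 = 5, u_{10} = 8, u_{11} = 22, u_{12} = 3, u_{13} = 14, u_{14} = 4, u_{15} = 11, u_{16} = 13, u_{17} = 7, u_{18} = 2, u_{19} = 17, u_{20} = 18, u_{21} = 15, u_{22} = 1.
Since u_{22} = u_0 = 1, the sequence is periodic with period 22.
The value 8 first appears (with i ≥ 1) at u_{10}.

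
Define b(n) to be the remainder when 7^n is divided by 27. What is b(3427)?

Computing terms: b(1) = 7,  b(2) = 22,  b(3) = 19,  b(4) = 25,  b(5) = 13,  b(6) = 10,  b(7) = 16,  b(8) = 4,  b(9) = 1,  b(10) = 7.
The sequence repeats with period 9.
(3427 - 1) mod 9 = 6, so b(3427) = b(7) = 16.

16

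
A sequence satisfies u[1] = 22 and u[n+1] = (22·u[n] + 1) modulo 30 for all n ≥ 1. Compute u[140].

23

u[1] = 22; u[2] = 5; u[3] = 21; u[4] = 13; u[5] = 17; u[6] = 15; u[7] = 1; u[8] = 23; u[9] = 27; u[10] = 25; u[11] = 11; u[12] = 3; u[13] = 7; u[14] = 5.
Since u[14] = u[2] = 5, the sequence is eventually periodic: after a pre-period of length 1 it cycles with period 12.
For n ≥ 2, u[n] depends only on (n - 2) mod 12. (140 - 2) mod 12 = 6, so u[140] = u[8] = 23.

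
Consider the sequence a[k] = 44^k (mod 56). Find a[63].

8

a[1] = 44, a[2] = 32, a[3] = 8, a[4] = 16, a[5] = 32.
Since a[5] = a[2] = 32, the sequence is eventually periodic: after a pre-period of length 1 it cycles with period 3.
For k ≥ 2, a[k] depends only on (k - 2) mod 3. (63 - 2) mod 3 = 1, so a[63] = a[3] = 8.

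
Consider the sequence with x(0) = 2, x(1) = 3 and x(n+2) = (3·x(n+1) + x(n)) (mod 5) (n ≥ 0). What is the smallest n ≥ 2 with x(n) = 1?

2

x(0) = 2; x(1) = 3; x(2) = 1; x(3) = 1; x(4) = 4; x(5) = 3; x(6) = 3; x(7) = 2; x(8) = 4; x(9) = 4; x(10) = 1; x(11) = 2; x(12) = 2; x(13) = 3.
The sequence repeats with period 12.
The value 1 first appears (with n ≥ 2) at x(2).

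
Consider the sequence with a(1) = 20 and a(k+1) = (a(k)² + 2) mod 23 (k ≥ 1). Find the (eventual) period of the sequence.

3

Listing terms: a(1) = 20,  a(2) = 11,  a(3) = 8,  a(4) = 20.
The sequence repeats with period 3.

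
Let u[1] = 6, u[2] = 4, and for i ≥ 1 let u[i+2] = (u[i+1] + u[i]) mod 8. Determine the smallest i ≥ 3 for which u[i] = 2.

Computing terms: u[1] = 6,  u[2] = 4,  u[3] = 2,  u[4] = 6,  u[5] = 0,  u[6] = 6,  u[7] = 6,  u[8] = 4.
Since (u[7], u[8]) = (u[1], u[2]) = (6, 4) (two consecutive terms determine the rest), the sequence is periodic with period 6.
The value 2 first appears (with i ≥ 3) at u[3].

3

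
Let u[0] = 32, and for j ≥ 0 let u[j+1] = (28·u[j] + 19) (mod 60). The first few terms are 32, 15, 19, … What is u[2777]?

55

We have u[0] = 32,  u[1] = 15,  u[2] = 19,  u[3] = 11,  u[4] = 27,  u[5] = 55,  u[6] = 59,  u[7] = 51,  u[8] = 7,  u[9] = 35,  u[10] = 39,  u[11] = 31,  u[12] = 47,  u[13] = 15.
Since u[13] = u[1] = 15, the sequence is eventually periodic: after a pre-period of length 1 it cycles with period 12.
For j ≥ 1, u[j] depends only on (j - 1) mod 12. (2777 - 1) mod 12 = 4, so u[2777] = u[5] = 55.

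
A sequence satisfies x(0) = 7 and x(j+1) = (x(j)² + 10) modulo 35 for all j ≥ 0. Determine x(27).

Listing terms: x(0) = 7,  x(1) = 24,  x(2) = 26,  x(3) = 21,  x(4) = 31,  x(5) = 26.
Since x(5) = x(2) = 26, the sequence is eventually periodic: after a pre-period of length 2 it cycles with period 3.
For j ≥ 2, x(j) depends only on (j - 2) mod 3. (27 - 2) mod 3 = 1, so x(27) = x(3) = 21.

21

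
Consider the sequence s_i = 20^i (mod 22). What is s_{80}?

12

s_0 = 1, s_1 = 20, s_2 = 4, s_3 = 14, s_4 = 16, s_5 = 12, s_6 = 20.
Since s_6 = s_1 = 20, the sequence is eventually periodic: after a pre-period of length 1 it cycles with period 5.
For i ≥ 1, s_i depends only on (i - 1) mod 5. (80 - 1) mod 5 = 4, so s_{80} = s_5 = 12.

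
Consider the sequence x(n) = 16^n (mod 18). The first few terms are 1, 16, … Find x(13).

16

x(0) = 1,  x(1) = 16,  x(2) = 4,  x(3) = 10,  x(4) = 16.
Since x(4) = x(1) = 16, the sequence is eventually periodic: after a pre-period of length 1 it cycles with period 3.
For n ≥ 1, x(n) depends only on (n - 1) mod 3. (13 - 1) mod 3 = 0, so x(13) = x(1) = 16.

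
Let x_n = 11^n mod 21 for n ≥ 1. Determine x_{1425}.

8

x_1 = 11,  x_2 = 16,  x_3 = 8,  x_4 = 4,  x_5 = 2,  x_6 = 1,  x_7 = 11.
Since x_7 = x_1 = 11, the sequence is periodic with period 6.
So x_{1425} = x_{1 + ((1425-1) mod 6)} = x_3 = 8.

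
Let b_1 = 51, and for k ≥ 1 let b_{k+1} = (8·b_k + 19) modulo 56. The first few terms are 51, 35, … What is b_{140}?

b_1 = 51,  b_2 = 35,  b_3 = 19,  b_4 = 3,  b_5 = 43,  b_6 = 27,  b_7 = 11,  b_8 = 51.
Since b_8 = b_1 = 51, the sequence is periodic with period 7.
(140 - 1) mod 7 = 6, so b_{140} = b_7 = 11.

11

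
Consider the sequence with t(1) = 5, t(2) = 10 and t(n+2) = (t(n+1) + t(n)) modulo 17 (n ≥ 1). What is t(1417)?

Computing terms: t(1) = 5, t(2) = 10, t(3) = 15, t(4) = 8, t(5) = 6, t(6) = 14, t(7) = 3, t(8) = 0, t(9) = 3, t(10) = 3, t(11) = 6, t(12) = 9, t(13) = 15, t(14) = 7, t(15) = 5, t(16) = 12, t(17) = 0, t(18) = 12, t(19) = 12, t(20) = 7, t(21) = 2, t(22) = 9, t(23) = 11, t(24) = 3, t(25) = 14, t(26) = 0, t(27) = 14, t(28) = 14, t(29) = 11, t(30) = 8, t(31) = 2, t(32) = 10, t(33) = 12, t(34) = 5, t(35) = 0, t(36) = 5, t(37) = 5, t(38) = 10.
Since (t(37), t(38)) = (t(1), t(2)) = (5, 10) (two consecutive terms determine the rest), the sequence is periodic with period 36.
(1417 - 1) mod 36 = 12, so t(1417) = t(13) = 15.

15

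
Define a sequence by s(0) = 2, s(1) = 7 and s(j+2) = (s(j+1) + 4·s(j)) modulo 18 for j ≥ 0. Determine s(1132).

13

Computing terms: s(0) = 2; s(1) = 7; s(2) = 15; s(3) = 7; s(4) = 13; s(5) = 5; s(6) = 3; s(7) = 5; s(8) = 17; s(9) = 1; s(10) = 15; s(11) = 1; s(12) = 7; s(13) = 11; s(14) = 3; s(15) = 11; s(16) = 5; s(17) = 13; s(18) = 15; s(19) = 13; s(20) = 1; s(21) = 17; s(22) = 3; s(23) = 17; s(24) = 11; s(25) = 7; s(26) = 15.
Since (s(25), s(26)) = (s(1), s(2)) = (7, 15) (two consecutive terms determine the rest), the sequence is eventually periodic: after a pre-period of length 1 it cycles with period 24.
For j ≥ 1, s(j) depends only on (j - 1) mod 24. (1132 - 1) mod 24 = 3, so s(1132) = s(4) = 13.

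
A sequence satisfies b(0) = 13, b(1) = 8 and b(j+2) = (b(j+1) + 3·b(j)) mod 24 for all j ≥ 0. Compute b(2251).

8

We have b(0) = 13, b(1) = 8, b(2) = 23, b(3) = 23, b(4) = 20, b(5) = 17, b(6) = 5, b(7) = 8, b(8) = 23.
Since (b(7), b(8)) = (b(1), b(2)) = (8, 23) (two consecutive terms determine the rest), the sequence is eventually periodic: after a pre-period of length 1 it cycles with period 6.
For j ≥ 1, b(j) depends only on (j - 1) mod 6. (2251 - 1) mod 6 = 0, so b(2251) = b(1) = 8.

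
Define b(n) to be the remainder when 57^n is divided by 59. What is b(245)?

9

Listing terms: b(1) = 57, b(2) = 4, b(3) = 51, b(4) = 16, b(5) = 27, b(6) = 5, b(7) = 49, b(8) = 20, b(9) = 19, b(10) = 21, b(11) = 17, b(12) = 25, b(13) = 9, b(14) = 41, b(15) = 36, b(16) = 46, b(17) = 26, b(18) = 7, b(19) = 45, b(20) = 28, b(21) = 3, b(22) = 53, b(23) = 12, b(24) = 35, b(25) = 48, b(26) = 22, b(27) = 15, b(28) = 29, b(29) = 1, b(30) = 57.
The sequence repeats with period 29.
(245 - 1) mod 29 = 12, so b(245) = b(13) = 9.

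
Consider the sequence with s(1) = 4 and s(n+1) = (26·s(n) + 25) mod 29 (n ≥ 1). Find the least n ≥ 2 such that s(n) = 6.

27

We have s(1) = 4, s(2) = 13, s(3) = 15, s(4) = 9, s(5) = 27, s(6) = 2, s(7) = 19, s(8) = 26, s(9) = 5, s(10) = 10, s(11) = 24, s(12) = 11, s(13) = 21, s(14) = 20, s(15) = 23, s(16) = 14, s(17) = 12, s(18) = 18, s(19) = 0, s(20) = 25, s(21) = 8, s(22) = 1, s(23) = 22, s(24) = 17, s(25) = 3, s(26) = 16, s(27) = 6, s(28) = 7, s(29) = 4.
The sequence repeats with period 28.
The value 6 first appears (with n ≥ 2) at s(27).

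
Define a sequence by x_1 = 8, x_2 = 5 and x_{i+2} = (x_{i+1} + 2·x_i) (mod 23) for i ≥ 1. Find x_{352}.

10

x_1 = 8; x_2 = 5; x_3 = 21; x_4 = 8; x_5 = 4; x_6 = 20; x_7 = 5; x_8 = 22; x_9 = 9; x_{10} = 7; x_{11} = 2; x_{12} = 16; x_{13} = 20; x_{14} = 6; x_{15} = 0; x_{16} = 12; x_{17} = 12; x_{18} = 13; x_{19} = 14; x_{20} = 17; x_{21} = 22; x_{22} = 10; x_{23} = 8; x_{24} = 5.
The sequence repeats with period 22.
(352 - 1) mod 22 = 21, so x_{352} = x_{22} = 10.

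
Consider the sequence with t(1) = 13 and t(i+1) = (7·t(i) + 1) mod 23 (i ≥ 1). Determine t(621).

t(1) = 13,  t(2) = 0,  t(3) = 1,  t(4) = 8,  t(5) = 11,  t(6) = 9,  t(7) = 18,  t(8) = 12,  t(9) = 16,  t(10) = 21,  t(11) = 10,  t(12) = 2,  t(13) = 15,  t(14) = 14,  t(15) = 7,  t(16) = 4,  t(17) = 6,  t(18) = 20,  t(19) = 3,  t(20) = 22,  t(21) = 17,  t(22) = 5,  t(23) = 13.
The sequence repeats with period 22.
So t(621) = t(1 + ((621-1) mod 22)) = t(5) = 11.

11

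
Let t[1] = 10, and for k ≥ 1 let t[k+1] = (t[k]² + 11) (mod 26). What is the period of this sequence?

t[1] = 10,  t[2] = 7,  t[3] = 8,  t[4] = 23,  t[5] = 20,  t[6] = 21,  t[7] = 10.
The sequence repeats with period 6.

6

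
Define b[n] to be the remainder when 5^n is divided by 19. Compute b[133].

Computing terms: b[0] = 1, b[1] = 5, b[2] = 6, b[3] = 11, b[4] = 17, b[5] = 9, b[6] = 7, b[7] = 16, b[8] = 4, b[9] = 1.
The sequence repeats with period 9.
So b[133] = b[0 + ((133-0) mod 9)] = b[7] = 16.

16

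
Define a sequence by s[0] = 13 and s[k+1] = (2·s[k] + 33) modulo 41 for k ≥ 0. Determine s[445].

4

s[0] = 13,  s[1] = 18,  s[2] = 28,  s[3] = 7,  s[4] = 6,  s[5] = 4,  s[6] = 0,  s[7] = 33,  s[8] = 17,  s[9] = 26,  s[10] = 3,  s[11] = 39,  s[12] = 29,  s[13] = 9,  s[14] = 10,  s[15] = 12,  s[16] = 16,  s[17] = 24,  s[18] = 40,  s[19] = 31,  s[20] = 13.
The sequence repeats with period 20.
So s[445] = s[0 + ((445-0) mod 20)] = s[5] = 4.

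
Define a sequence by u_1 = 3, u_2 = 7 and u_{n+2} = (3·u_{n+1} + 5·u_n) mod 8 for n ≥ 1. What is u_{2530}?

We have u_1 = 3; u_2 = 7; u_3 = 4; u_4 = 7; u_5 = 1; u_6 = 6; u_7 = 7; u_8 = 3; u_9 = 4; u_{10} = 3; u_{11} = 5; u_{12} = 6; u_{13} = 3; u_{14} = 7.
The sequence repeats with period 12.
(2530 - 1) mod 12 = 9, so u_{2530} = u_{10} = 3.

3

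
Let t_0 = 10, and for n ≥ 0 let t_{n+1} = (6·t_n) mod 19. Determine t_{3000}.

13

t_0 = 10, t_1 = 3, t_2 = 18, t_3 = 13, t_4 = 2, t_5 = 12, t_6 = 15, t_7 = 14, t_8 = 8, t_9 = 10.
Since t_9 = t_0 = 10, the sequence is periodic with period 9.
(3000 - 0) mod 9 = 3, so t_{3000} = t_3 = 13.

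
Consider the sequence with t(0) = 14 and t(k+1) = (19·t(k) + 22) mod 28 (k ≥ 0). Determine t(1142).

6

Computing terms: t(0) = 14, t(1) = 8, t(2) = 6, t(3) = 24, t(4) = 2, t(5) = 4, t(6) = 14.
The sequence repeats with period 6.
(1142 - 0) mod 6 = 2, so t(1142) = t(2) = 6.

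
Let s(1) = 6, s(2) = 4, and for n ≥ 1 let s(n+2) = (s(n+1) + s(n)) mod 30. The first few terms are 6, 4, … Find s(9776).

We have s(1) = 6, s(2) = 4, s(3) = 10, s(4) = 14, s(5) = 24, s(6) = 8, s(7) = 2, s(8) = 10, s(9) = 12, s(10) = 22, s(11) = 4, s(12) = 26, s(13) = 0, s(14) = 26, s(15) = 26, s(16) = 22, s(17) = 18, s(18) = 10, s(19) = 28, s(20) = 8, s(21) = 6, s(22) = 14, s(23) = 20, s(24) = 4, s(25) = 24, s(26) = 28, s(27) = 22, s(28) = 20, s(29) = 12, s(30) = 2, s(31) = 14, s(32) = 16, s(33) = 0, s(34) = 16, s(35) = 16, s(36) = 2, s(37) = 18, s(38) = 20, s(39) = 8, s(40) = 28, s(41) = 6, s(42) = 4.
Since (s(41), s(42)) = (s(1), s(2)) = (6, 4) (two consecutive terms determine the rest), the sequence is periodic with period 40.
So s(9776) = s(1 + ((9776-1) mod 40)) = s(16) = 22.

22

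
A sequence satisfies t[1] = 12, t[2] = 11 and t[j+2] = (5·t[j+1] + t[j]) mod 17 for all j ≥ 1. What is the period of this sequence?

36

Listing terms: t[1] = 12, t[2] = 11, t[3] = 16, t[4] = 6, t[5] = 12, t[6] = 15, t[7] = 2, t[8] = 8, t[9] = 8, t[10] = 14, t[11] = 10, t[12] = 13, t[13] = 7, t[14] = 14, t[15] = 9, t[16] = 8, t[17] = 15, t[18] = 15, t[19] = 5, t[20] = 6, t[21] = 1, t[22] = 11, t[23] = 5, t[24] = 2, t[25] = 15, t[26] = 9, t[27] = 9, t[28] = 3, t[29] = 7, t[30] = 4, t[31] = 10, t[32] = 3, t[33] = 8, t[34] = 9, t[35] = 2, t[36] = 2, t[37] = 12, t[38] = 11.
Since (t[37], t[38]) = (t[1], t[2]) = (12, 11) (two consecutive terms determine the rest), the sequence is periodic with period 36.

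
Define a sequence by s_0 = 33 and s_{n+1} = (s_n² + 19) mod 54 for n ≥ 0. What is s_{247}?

s_0 = 33, s_1 = 28, s_2 = 47, s_3 = 14, s_4 = 53, s_5 = 20, s_6 = 41, s_7 = 26, s_8 = 47.
Since s_8 = s_2 = 47, the sequence is eventually periodic: after a pre-period of length 2 it cycles with period 6.
For n ≥ 2, s_n depends only on (n - 2) mod 6. (247 - 2) mod 6 = 5, so s_{247} = s_7 = 26.

26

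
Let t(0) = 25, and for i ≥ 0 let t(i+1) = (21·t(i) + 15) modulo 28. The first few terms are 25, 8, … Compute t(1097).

Computing terms: t(0) = 25,  t(1) = 8,  t(2) = 15,  t(3) = 22,  t(4) = 1,  t(5) = 8.
Since t(5) = t(1) = 8, the sequence is eventually periodic: after a pre-period of length 1 it cycles with period 4.
For i ≥ 1, t(i) depends only on (i - 1) mod 4. (1097 - 1) mod 4 = 0, so t(1097) = t(1) = 8.

8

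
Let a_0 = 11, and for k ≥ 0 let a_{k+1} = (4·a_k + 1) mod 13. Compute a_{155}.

We have a_0 = 11, a_1 = 6, a_2 = 12, a_3 = 10, a_4 = 2, a_5 = 9, a_6 = 11.
Since a_6 = a_0 = 11, the sequence is periodic with period 6.
(155 - 0) mod 6 = 5, so a_{155} = a_5 = 9.

9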